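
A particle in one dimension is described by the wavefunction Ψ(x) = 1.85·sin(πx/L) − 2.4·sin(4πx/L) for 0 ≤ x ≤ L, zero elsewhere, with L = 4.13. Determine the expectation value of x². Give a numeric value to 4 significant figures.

⟨x²⟩ = ∫ x²·|Ψ|² dx / ∫|Ψ|² dx (integrals over the domain).
On 0 ≤ x ≤ L (j ≠ l): ∫sin²(jπx/L) dx = L/2, ∫sin(jπx/L)·sin(lπx/L) dx = 0; diagonal moments ∫x·sin²(jπx/L) dx = L²/4, ∫x²·sin²(jπx/L) dx = L³·(1/6 − 1/(4j²π²)); cross terms ∫x·sin(jπx/L)·sin(lπx/L) dx = 0 for j + l even and −4jlL²/(π²(j² − l²)²) for j + l odd, ∫x²·sin(jπx/L)·sin(lπx/L) dx = (−1)^(j+l)·4jlL³/(π²(j² − l²)²); higher powers the same way via product-to-sum and parts.
State is unnormalized: ∫|Ψ|² dx = 18.962, and ∫Ψ*·x²·Ψ dx = 105.57, so ⟨x²⟩ = 105.57 / 18.962.
⟨x²⟩ = 5.5674.

5.567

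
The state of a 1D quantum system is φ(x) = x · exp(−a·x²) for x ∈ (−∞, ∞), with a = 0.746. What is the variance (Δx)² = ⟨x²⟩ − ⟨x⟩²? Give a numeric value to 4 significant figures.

Compute ⟨x⟩ and ⟨x²⟩ separately, then (Δx)² = ⟨x²⟩ − ⟨x⟩².
Expand each integrand as polynomial × e^(−2ax²) and use ∫x^(2j)·e^(−2ax²) dx = (2j−1)!!/(4a)^j · √(π/(2a)), odd powers → 0; here √(π/(2a)) = 1.4511.
Normalization: ∫|φ|² dx = 0.48629.
⟨x⟩ = 0.0000 and ⟨x²⟩ = 1.0054.
(Δx)² = 1.0054 − (0.0000)² = 1.0054.

1.005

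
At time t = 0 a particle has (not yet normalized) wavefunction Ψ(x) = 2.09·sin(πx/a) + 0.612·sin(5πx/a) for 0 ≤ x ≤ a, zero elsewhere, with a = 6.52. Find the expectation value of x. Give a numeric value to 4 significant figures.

⟨x⟩ = ∫ x·|Ψ|² dx / ∫|Ψ|² dx (integrals over the domain).
On 0 ≤ x ≤ a (j ≠ l): ∫sin²(jπx/a) dx = a/2, ∫sin(jπx/a)·sin(lπx/a) dx = 0; diagonal moments ∫x·sin²(jπx/a) dx = a²/4, ∫x²·sin²(jπx/a) dx = a³·(1/6 − 1/(4j²π²)); cross terms ∫x·sin(jπx/a)·sin(lπx/a) dx = 0 for j + l even and −4jla²/(π²(j² − l²)²) for j + l odd, ∫x²·sin(jπx/a)·sin(lπx/a) dx = (−1)^(j+l)·4jla³/(π²(j² − l²)²); higher powers the same way via product-to-sum and parts.
State is unnormalized: ∫|Ψ|² dx = 15.461, and ∫Ψ*·x·Ψ dx = 50.403, so ⟨x⟩ = 50.403 / 15.461.
⟨x⟩ = 3.2600.

3.260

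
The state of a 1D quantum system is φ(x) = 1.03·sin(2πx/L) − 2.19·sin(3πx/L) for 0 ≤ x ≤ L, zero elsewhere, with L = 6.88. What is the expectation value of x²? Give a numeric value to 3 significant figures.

22.5

⟨x²⟩ = ∫ x²·|φ|² dx / ∫|φ|² dx (integrals over the domain).
On 0 ≤ x ≤ L (j ≠ l): ∫sin²(jπx/L) dx = L/2, ∫sin(jπx/L)·sin(lπx/L) dx = 0; diagonal moments ∫x·sin²(jπx/L) dx = L²/4, ∫x²·sin²(jπx/L) dx = L³·(1/6 − 1/(4j²π²)); cross terms ∫x·sin(jπx/L)·sin(lπx/L) dx = 0 for j + l even and −4jlL²/(π²(j² − l²)²) for j + l odd, ∫x²·sin(jπx/L)·sin(lπx/L) dx = (−1)^(j+l)·4jlL³/(π²(j² − l²)²); higher powers the same way via product-to-sum and parts.
State is unnormalized: ∫|φ|² dx = 20.148, and ∫φ*·x²·φ dx = 454.22, so ⟨x²⟩ = 454.22 / 20.148.
⟨x²⟩ = 22.544.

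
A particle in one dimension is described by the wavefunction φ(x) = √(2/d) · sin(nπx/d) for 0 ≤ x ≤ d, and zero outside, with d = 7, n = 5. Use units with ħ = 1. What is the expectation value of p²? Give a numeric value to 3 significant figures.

p² φ = −ħ² d²φ/dx²; ⟨p²⟩ = −ħ² ∫ φ*·φ'' dx.
d/dx sin(nπx/d) = (nπ/d)·cos(nπx/d) and d²/dx² sin(nπx/d) = −(nπ/d)²·sin(nπx/d); on 0 ≤ x ≤ d, ∫sin²(nπx/d) dx = d/2 and ∫sin(nπx/d)·cos(nπx/d) dx = 0.
⟨p²⟩ = 5.0355.

5.04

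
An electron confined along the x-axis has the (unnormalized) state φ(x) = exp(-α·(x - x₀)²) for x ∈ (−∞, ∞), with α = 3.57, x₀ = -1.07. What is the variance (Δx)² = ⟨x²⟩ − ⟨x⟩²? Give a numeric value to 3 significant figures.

Compute ⟨x⟩ and ⟨x²⟩ separately, then (Δx)² = ⟨x²⟩ − ⟨x⟩².
Gaussian moments (u = x − x₀): ∫u^(2j)·e^(−2αu²) du = (2j−1)!!/(4α)^j · √(π/(2α)), odd powers integrate to 0; here √(π/(2α)) = 0.66332.
Normalization: ∫|φ|² dx = 0.66332.
⟨x⟩ = -1.0700 and ⟨x²⟩ = 1.2149.
(Δx)² = 1.2149 − (-1.0700)² = 0.070028.

0.0700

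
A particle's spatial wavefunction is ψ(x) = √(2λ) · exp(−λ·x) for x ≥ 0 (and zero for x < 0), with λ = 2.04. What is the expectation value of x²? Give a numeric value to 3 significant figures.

⟨x²⟩ = ∫ x²·|ψ|² dx (integrals over the domain).
Every integrand reduces to terms xʲ·e^(−2λx) on [0, ∞); use ∫₀^∞ xʲ·e^(−2λx) dx = j!/(2λ)^(j+1).
⟨x²⟩ = 0.12015.

0.120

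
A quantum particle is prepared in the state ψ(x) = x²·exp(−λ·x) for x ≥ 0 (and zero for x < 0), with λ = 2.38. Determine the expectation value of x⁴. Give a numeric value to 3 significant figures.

⟨x⁴⟩ = ∫ x⁴·|ψ|² dx / ∫|ψ|² dx (integrals over the domain).
Every integrand reduces to terms xʲ·e^(−2λx) on [0, ∞); use ∫₀^∞ xʲ·e^(−2λx) dx = j!/(2λ)^(j+1).
State is unnormalized: ∫|ψ|² dx = 0.0098215, and ∫ψ*·x⁴·ψ dx = 0.032141, so ⟨x⁴⟩ = 0.032141 / 0.0098215.
⟨x⁴⟩ = 3.2725.

3.27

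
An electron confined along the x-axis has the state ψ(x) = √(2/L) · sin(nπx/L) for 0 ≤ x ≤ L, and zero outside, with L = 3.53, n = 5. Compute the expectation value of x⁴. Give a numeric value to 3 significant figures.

⟨x⁴⟩ = ∫ x⁴·|ψ|² dx (integrals over the domain).
With sin²θ = (1 − cos2θ)/2 on 0 ≤ x ≤ L: ∫sin²(nπx/L) dx = L/2, ∫x·sin²(nπx/L) dx = L²/4, ∫x²·sin²(nπx/L) dx = L³·(1/6 − 1/(4n²π²)); higher powers xᵏ the same way, integrating xᵏ·cos(2nπx/L) by parts.
⟨x⁴⟩ = 30.429.

30.4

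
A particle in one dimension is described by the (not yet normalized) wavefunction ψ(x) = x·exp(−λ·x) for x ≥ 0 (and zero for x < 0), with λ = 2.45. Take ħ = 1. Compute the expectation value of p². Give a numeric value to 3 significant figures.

p² ψ = −ħ² d²ψ/dx²; ⟨p²⟩ = −ħ² ∫ ψ*·ψ'' dx / ∫|ψ|² dx.
Differentiate x·exp(−λ·x) with the product rule; every integrand then reduces to terms xʲ·e^(−2λx) on [0, ∞), with ∫₀^∞ xʲ·e^(−2λx) dx = j!/(2λ)^(j+1).
State is unnormalized: ∫|ψ|² dx = 0.017000, and ∫ψ*·(−ħ² ψ'') dx = 0.10204, so ⟨p²⟩ = 0.10204 / 0.017000.
⟨p²⟩ = 6.0025.

6.00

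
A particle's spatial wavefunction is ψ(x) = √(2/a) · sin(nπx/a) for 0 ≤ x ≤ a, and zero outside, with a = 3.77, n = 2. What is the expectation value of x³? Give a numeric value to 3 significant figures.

⟨x³⟩ = ∫ x³·|ψ|² dx (integrals over the domain).
With sin²θ = (1 − cos2θ)/2 on 0 ≤ x ≤ a: ∫sin²(nπx/a) dx = a/2, ∫x·sin²(nπx/a) dx = a²/4, ∫x²·sin²(nπx/a) dx = a³·(1/6 − 1/(4n²π²)); higher powers xᵏ the same way, integrating xᵏ·cos(2nπx/a) by parts.
⟨x³⟩ = 12.378.

12.4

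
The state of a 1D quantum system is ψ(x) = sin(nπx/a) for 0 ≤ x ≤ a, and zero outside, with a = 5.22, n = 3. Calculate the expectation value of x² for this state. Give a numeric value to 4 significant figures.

⟨x²⟩ = ∫ x²·|ψ|² dx / ∫|ψ|² dx (integrals over the domain).
With sin²θ = (1 − cos2θ)/2 on 0 ≤ x ≤ a: ∫sin²(nπx/a) dx = a/2, ∫x·sin²(nπx/a) dx = a²/4, ∫x²·sin²(nπx/a) dx = a³·(1/6 − 1/(4n²π²)); higher powers xᵏ the same way, integrating xᵏ·cos(2nπx/a) by parts.
State is unnormalized: ∫|ψ|² dx = 2.6100, and ∫ψ*·x²·ψ dx = 23.306, so ⟨x²⟩ = 23.306 / 2.6100.
⟨x²⟩ = 8.9294.

8.929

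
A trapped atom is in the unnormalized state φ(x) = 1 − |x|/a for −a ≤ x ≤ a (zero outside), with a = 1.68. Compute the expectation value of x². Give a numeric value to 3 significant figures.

0.282

⟨x²⟩ = ∫ x²·|φ|² dx / ∫|φ|² dx (integrals over the domain).
φ is even, so ∫ over [−a, a] = 2∫₀ᵃ with φ = 1 − x/a there: ∫₀ᵃ (1 − x/a)² dx = a/3, ∫₀ᵃ x²(1 − x/a)² dx = a³/30, ∫₀ᵃ x⁴(1 − x/a)² dx = a⁵/105.
State is unnormalized: ∫|φ|² dx = 1.1200, and ∫φ*·x²·φ dx = 0.31611, so ⟨x²⟩ = 0.31611 / 1.1200.
⟨x²⟩ = 0.28224.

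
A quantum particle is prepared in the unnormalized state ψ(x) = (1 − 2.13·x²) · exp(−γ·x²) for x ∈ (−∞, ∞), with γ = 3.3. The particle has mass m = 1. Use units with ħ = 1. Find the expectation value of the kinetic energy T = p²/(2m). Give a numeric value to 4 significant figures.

3.287

T = −(ħ²/2m) d²/dx², so ⟨T⟩ = −(ħ²/2m) ∫ ψ*·ψ'' dx / ∫|ψ|² dx; with m = 1.
Expand each integrand as polynomial × e^(−2γx²) and use ∫x^(2j)·e^(−2γx²) dx = (2j−1)!!/(4γ)^j · √(π/(2γ)), odd powers → 0; here √(π/(2γ)) = 0.68993. Differentiate with the product rule, d/dx e^(−γx²) = −2γx·e^(−γx²).
State is unnormalized: ∫|ψ|² dx = 0.52116, and ∫ψ*·(−ħ²/2m · ψ'') dx = 1.7133, so ⟨T⟩ = 1.7133 / 0.52116.
⟨T⟩ = 3.2874.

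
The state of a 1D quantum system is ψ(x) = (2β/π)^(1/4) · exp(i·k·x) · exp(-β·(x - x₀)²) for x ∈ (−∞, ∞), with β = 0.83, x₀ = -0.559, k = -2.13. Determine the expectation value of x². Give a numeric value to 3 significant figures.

⟨x²⟩ = ∫ x²·|ψ|² dx (integrals over the domain).
Gaussian moments (u = x − x₀): ∫u^(2j)·e^(−2βu²) du = (2j−1)!!/(4β)^j · √(π/(2β)), odd powers integrate to 0; here √(π/(2β)) = 1.3757.
⟨x²⟩ = 0.61369.

0.614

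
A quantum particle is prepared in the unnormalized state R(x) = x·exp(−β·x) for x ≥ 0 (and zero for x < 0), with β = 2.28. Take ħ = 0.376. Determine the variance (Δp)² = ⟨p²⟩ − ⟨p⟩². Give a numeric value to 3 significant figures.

Compute ⟨p⟩ and ⟨p²⟩ separately; (Δp)² = ⟨p²⟩ − ⟨p⟩².
Differentiate x·exp(−β·x) with the product rule; every integrand then reduces to terms xʲ·e^(−2βx) on [0, ∞), with ∫₀^∞ xʲ·e^(−2βx) dx = j!/(2β)^(j+1).
Normalization: ∫|R|² dx = 0.021093.
⟨p⟩ = 0.0000 and ⟨p²⟩ = 0.73493.
(Δp)² = 0.73493 − (0.0000)² = 0.73493.

0.735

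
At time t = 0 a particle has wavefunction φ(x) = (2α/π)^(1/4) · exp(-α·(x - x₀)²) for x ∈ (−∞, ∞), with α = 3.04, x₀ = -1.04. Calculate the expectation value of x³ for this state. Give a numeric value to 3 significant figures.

-1.38

⟨x³⟩ = ∫ x³·|φ|² dx (integrals over the domain).
Gaussian moments (u = x − x₀): ∫u^(2j)·e^(−2αu²) du = (2j−1)!!/(4α)^j · √(π/(2α)), odd powers integrate to 0; here √(π/(2α)) = 0.71882.
⟨x³⟩ = -1.3814.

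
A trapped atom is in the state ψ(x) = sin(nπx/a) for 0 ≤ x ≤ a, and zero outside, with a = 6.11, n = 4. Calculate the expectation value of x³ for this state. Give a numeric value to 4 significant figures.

55.94

⟨x³⟩ = ∫ x³·|ψ|² dx / ∫|ψ|² dx (integrals over the domain).
With sin²θ = (1 − cos2θ)/2 on 0 ≤ x ≤ a: ∫sin²(nπx/a) dx = a/2, ∫x·sin²(nπx/a) dx = a²/4, ∫x²·sin²(nπx/a) dx = a³·(1/6 − 1/(4n²π²)); higher powers xᵏ the same way, integrating xᵏ·cos(2nπx/a) by parts.
State is unnormalized: ∫|ψ|² dx = 3.0550, and ∫ψ*·x³·ψ dx = 170.90, so ⟨x³⟩ = 170.90 / 3.0550.
⟨x³⟩ = 55.941.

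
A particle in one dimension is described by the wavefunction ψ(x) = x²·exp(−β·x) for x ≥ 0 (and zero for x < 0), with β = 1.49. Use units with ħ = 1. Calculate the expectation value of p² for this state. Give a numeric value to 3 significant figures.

0.740

p² ψ = −ħ² d²ψ/dx²; ⟨p²⟩ = −ħ² ∫ ψ*·ψ'' dx / ∫|ψ|² dx.
Differentiate x²·exp(−β·x) with the product rule; every integrand then reduces to terms xʲ·e^(−2βx) on [0, ∞), with ∫₀^∞ xʲ·e^(−2βx) dx = j!/(2β)^(j+1).
State is unnormalized: ∫|ψ|² dx = 0.10212, and ∫ψ*·(−ħ² ψ'') dx = 0.075576, so ⟨p²⟩ = 0.075576 / 0.10212.
⟨p²⟩ = 0.74003.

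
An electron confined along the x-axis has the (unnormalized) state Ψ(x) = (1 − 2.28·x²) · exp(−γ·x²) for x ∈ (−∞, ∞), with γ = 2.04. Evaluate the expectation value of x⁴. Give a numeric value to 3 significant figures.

⟨x⁴⟩ = ∫ x⁴·|Ψ|² dx / ∫|Ψ|² dx (integrals over the domain).
Expand each integrand as polynomial × e^(−2γx²) and use ∫x^(2j)·e^(−2γx²) dx = (2j−1)!!/(4γ)^j · √(π/(2γ)), odd powers → 0; here √(π/(2γ)) = 0.87750.
State is unnormalized: ∫|Ψ|² dx = 0.59265, and ∫Ψ*·x⁴·Ψ dx = 0.037099, so ⟨x⁴⟩ = 0.037099 / 0.59265.
⟨x⁴⟩ = 0.062598.

0.0626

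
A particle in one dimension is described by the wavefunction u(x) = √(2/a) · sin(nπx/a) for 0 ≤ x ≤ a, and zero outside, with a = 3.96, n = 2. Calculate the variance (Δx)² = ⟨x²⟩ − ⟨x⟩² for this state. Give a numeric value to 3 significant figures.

1.11

Compute ⟨x⟩ and ⟨x²⟩ separately, then (Δx)² = ⟨x²⟩ − ⟨x⟩².
With sin²θ = (1 − cos2θ)/2 on 0 ≤ x ≤ a: ∫sin²(nπx/a) dx = a/2, ∫x·sin²(nπx/a) dx = a²/4, ∫x²·sin²(nπx/a) dx = a³·(1/6 − 1/(4n²π²)); higher powers xᵏ the same way, integrating xᵏ·cos(2nπx/a) by parts.
⟨x⟩ = 1.9800 and ⟨x²⟩ = 5.0286.
(Δx)² = 5.0286 − (1.9800)² = 1.1082.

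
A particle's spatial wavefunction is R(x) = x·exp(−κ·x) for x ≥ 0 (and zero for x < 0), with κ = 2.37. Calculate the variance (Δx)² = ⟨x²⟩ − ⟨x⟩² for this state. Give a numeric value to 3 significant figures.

Compute ⟨x⟩ and ⟨x²⟩ separately, then (Δx)² = ⟨x²⟩ − ⟨x⟩².
Every integrand reduces to terms xʲ·e^(−2κx) on [0, ∞); use ∫₀^∞ xʲ·e^(−2κx) dx = j!/(2κ)^(j+1).
Normalization: ∫|R|² dx = 0.018780.
⟨x⟩ = 0.63291 and ⟨x²⟩ = 0.53410.
(Δx)² = 0.53410 − (0.63291)² = 0.13353.

0.134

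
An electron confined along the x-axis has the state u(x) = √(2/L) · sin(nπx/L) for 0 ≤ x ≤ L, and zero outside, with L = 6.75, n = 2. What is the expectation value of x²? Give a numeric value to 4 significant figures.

14.61

⟨x²⟩ = ∫ x²·|u|² dx (integrals over the domain).
With sin²θ = (1 − cos2θ)/2 on 0 ≤ x ≤ L: ∫sin²(nπx/L) dx = L/2, ∫x·sin²(nπx/L) dx = L²/4, ∫x²·sin²(nπx/L) dx = L³·(1/6 − 1/(4n²π²)); higher powers xᵏ the same way, integrating xᵏ·cos(2nπx/L) by parts.
⟨x²⟩ = 14.610.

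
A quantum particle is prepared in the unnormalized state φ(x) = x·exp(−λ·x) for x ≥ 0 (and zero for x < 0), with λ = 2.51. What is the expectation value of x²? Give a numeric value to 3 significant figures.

0.476

⟨x²⟩ = ∫ x²·|φ|² dx / ∫|φ|² dx (integrals over the domain).
Every integrand reduces to terms xʲ·e^(−2λx) on [0, ∞); use ∫₀^∞ xʲ·e^(−2λx) dx = j!/(2λ)^(j+1).
State is unnormalized: ∫|φ|² dx = 0.015810, and ∫φ*·x²·φ dx = 0.0075282, so ⟨x²⟩ = 0.0075282 / 0.015810.
⟨x²⟩ = 0.47618.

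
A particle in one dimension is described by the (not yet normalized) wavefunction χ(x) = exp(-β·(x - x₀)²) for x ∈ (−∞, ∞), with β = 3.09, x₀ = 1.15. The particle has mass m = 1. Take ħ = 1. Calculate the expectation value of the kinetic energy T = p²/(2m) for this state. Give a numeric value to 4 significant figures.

1.545

T = −(ħ²/2m) d²/dx², so ⟨T⟩ = −(ħ²/2m) ∫ χ*·χ'' dx / ∫|χ|² dx; with m = 1.
Gaussian moments (u = x − x₀): ∫u^(2j)·e^(−2βu²) du = (2j−1)!!/(4β)^j · √(π/(2β)), odd powers integrate to 0; here √(π/(2β)) = 0.71299. Derivatives: d/dx e^(−βu²) = −2βu·e^(−βu²), d²/dx² e^(−βu²) = (4β²u² − 2β)·e^(−βu²).
State is unnormalized: ∫|χ|² dx = 0.71299, and ∫χ*·(−ħ²/2m · χ'') dx = 1.1016, so ⟨T⟩ = 1.1016 / 0.71299.
⟨T⟩ = 1.5450.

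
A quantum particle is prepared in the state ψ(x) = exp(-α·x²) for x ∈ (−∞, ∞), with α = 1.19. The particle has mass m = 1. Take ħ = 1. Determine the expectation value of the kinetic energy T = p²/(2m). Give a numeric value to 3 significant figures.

T = −(ħ²/2m) d²/dx², so ⟨T⟩ = −(ħ²/2m) ∫ ψ*·ψ'' dx / ∫|ψ|² dx; with m = 1.
Gaussian moments: ∫x^(2j)·e^(−2αx²) dx = (2j−1)!!/(4α)^j · √(π/(2α)), odd powers integrate to 0; here √(π/(2α)) = 1.1489. Derivatives: d/dx e^(−αx²) = −2αx·e^(−αx²), d²/dx² e^(−αx²) = (4α²x² − 2α)·e^(−αx²).
State is unnormalized: ∫|ψ|² dx = 1.1489, and ∫ψ*·(−ħ²/2m · ψ'') dx = 0.68360, so ⟨T⟩ = 0.68360 / 1.1489.
⟨T⟩ = 0.59500.

0.595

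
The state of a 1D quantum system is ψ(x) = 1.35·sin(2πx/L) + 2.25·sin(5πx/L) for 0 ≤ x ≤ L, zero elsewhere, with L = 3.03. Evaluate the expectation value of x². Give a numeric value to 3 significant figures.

⟨x²⟩ = ∫ x²·|ψ|² dx / ∫|ψ|² dx (integrals over the domain).
On 0 ≤ x ≤ L (j ≠ l): ∫sin²(jπx/L) dx = L/2, ∫sin(jπx/L)·sin(lπx/L) dx = 0; diagonal moments ∫x·sin²(jπx/L) dx = L²/4, ∫x²·sin²(jπx/L) dx = L³·(1/6 − 1/(4j²π²)); cross terms ∫x·sin(jπx/L)·sin(lπx/L) dx = 0 for j + l even and −4jlL²/(π²(j² − l²)²) for j + l odd, ∫x²·sin(jπx/L)·sin(lπx/L) dx = (−1)^(j+l)·4jlL³/(π²(j² − l²)²); higher powers the same way via product-to-sum and parts.
State is unnormalized: ∫|ψ|² dx = 10.431, and ∫ψ*·x²·ψ dx = 29.904, so ⟨x²⟩ = 29.904 / 10.431.
⟨x²⟩ = 2.8669.

2.87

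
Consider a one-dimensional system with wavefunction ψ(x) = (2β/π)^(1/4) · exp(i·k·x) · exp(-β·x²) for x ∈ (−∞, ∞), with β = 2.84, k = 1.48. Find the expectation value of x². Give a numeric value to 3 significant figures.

0.0880

⟨x²⟩ = ∫ x²·|ψ|² dx (integrals over the domain).
Gaussian moments: ∫x^(2j)·e^(−2βx²) dx = (2j−1)!!/(4β)^j · √(π/(2β)), odd powers integrate to 0; here √(π/(2β)) = 0.74371.
⟨x²⟩ = 0.088028.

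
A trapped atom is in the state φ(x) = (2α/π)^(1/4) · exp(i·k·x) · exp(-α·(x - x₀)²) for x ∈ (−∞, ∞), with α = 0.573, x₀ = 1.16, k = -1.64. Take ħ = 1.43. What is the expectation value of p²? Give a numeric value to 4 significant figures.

p² φ = −ħ² d²φ/dx²; ⟨p²⟩ = −ħ² ∫ φ*·φ'' dx.
Gaussian moments (u = x − x₀): ∫u^(2j)·e^(−2αu²) du = (2j−1)!!/(4α)^j · √(π/(2α)), odd powers integrate to 0; here √(π/(2α)) = 1.6557. Derivatives: φ′ = (ik − 2αu)·φ, φ″ = ((ik − 2αu)² − 2α)·φ; the odd-in-u pieces drop out.
⟨p²⟩ = 6.6717.

6.672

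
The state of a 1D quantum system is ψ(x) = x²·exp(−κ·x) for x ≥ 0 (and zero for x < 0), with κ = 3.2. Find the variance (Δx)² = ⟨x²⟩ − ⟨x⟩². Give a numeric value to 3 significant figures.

Compute ⟨x⟩ and ⟨x²⟩ separately, then (Δx)² = ⟨x²⟩ − ⟨x⟩².
Every integrand reduces to terms xʲ·e^(−2κx) on [0, ∞); use ∫₀^∞ xʲ·e^(−2κx) dx = j!/(2κ)^(j+1).
Normalization: ∫|ψ|² dx = 0.0022352.
⟨x⟩ = 0.78125 and ⟨x²⟩ = 0.73242.
(Δx)² = 0.73242 − (0.78125)² = 0.12207.

0.122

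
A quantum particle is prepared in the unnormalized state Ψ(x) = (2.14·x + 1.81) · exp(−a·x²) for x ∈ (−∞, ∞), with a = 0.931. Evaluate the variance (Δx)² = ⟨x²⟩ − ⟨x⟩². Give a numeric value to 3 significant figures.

0.202

Compute ⟨x⟩ and ⟨x²⟩ separately, then (Δx)² = ⟨x²⟩ − ⟨x⟩².
Expand each integrand as polynomial × e^(−2ax²) and use ∫x^(2j)·e^(−2ax²) dx = (2j−1)!!/(4a)^j · √(π/(2a)), odd powers → 0; here √(π/(2a)) = 1.2989.
Normalization: ∫|Ψ|² dx = 5.8528.
⟨x⟩ = 0.46167 and ⟨x²⟩ = 0.41510.
(Δx)² = 0.41510 − (0.46167)² = 0.20196.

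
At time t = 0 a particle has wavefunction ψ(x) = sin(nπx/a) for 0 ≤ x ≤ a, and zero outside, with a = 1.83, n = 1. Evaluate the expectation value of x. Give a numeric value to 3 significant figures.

0.915

⟨x⟩ = ∫ x·|ψ|² dx / ∫|ψ|² dx (integrals over the domain).
With sin²θ = (1 − cos2θ)/2 on 0 ≤ x ≤ a: ∫sin²(nπx/a) dx = a/2, ∫x·sin²(nπx/a) dx = a²/4, ∫x²·sin²(nπx/a) dx = a³·(1/6 − 1/(4n²π²)); higher powers xᵏ the same way, integrating xᵏ·cos(2nπx/a) by parts.
State is unnormalized: ∫|ψ|² dx = 0.91500, and ∫ψ*·x·ψ dx = 0.83723, so ⟨x⟩ = 0.83723 / 0.91500.
⟨x⟩ = 0.91500.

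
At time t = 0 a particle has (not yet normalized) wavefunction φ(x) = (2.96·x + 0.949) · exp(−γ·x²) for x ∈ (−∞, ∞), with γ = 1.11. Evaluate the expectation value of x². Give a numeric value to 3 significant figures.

0.535

⟨x²⟩ = ∫ x²·|φ|² dx / ∫|φ|² dx (integrals over the domain).
Expand each integrand as polynomial × e^(−2γx²) and use ∫x^(2j)·e^(−2γx²) dx = (2j−1)!!/(4γ)^j · √(π/(2γ)), odd powers → 0; here √(π/(2γ)) = 1.1896.
State is unnormalized: ∫|φ|² dx = 3.4188, and ∫φ*·x²·φ dx = 1.8274, so ⟨x²⟩ = 1.8274 / 3.4188.
⟨x²⟩ = 0.53452.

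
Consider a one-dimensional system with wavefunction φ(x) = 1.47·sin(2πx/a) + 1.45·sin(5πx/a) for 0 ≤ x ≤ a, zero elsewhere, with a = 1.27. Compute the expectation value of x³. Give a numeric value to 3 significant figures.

⟨x³⟩ = ∫ x³·|φ|² dx / ∫|φ|² dx (integrals over the domain).
On 0 ≤ x ≤ a (j ≠ l): ∫sin²(jπx/a) dx = a/2, ∫sin(jπx/a)·sin(lπx/a) dx = 0; diagonal moments ∫x·sin²(jπx/a) dx = a²/4, ∫x²·sin²(jπx/a) dx = a³·(1/6 − 1/(4j²π²)); cross terms ∫x·sin(jπx/a)·sin(lπx/a) dx = 0 for j + l even and −4jla²/(π²(j² − l²)²) for j + l odd, ∫x²·sin(jπx/a)·sin(lπx/a) dx = (−1)^(j+l)·4jla³/(π²(j² − l²)²); higher powers the same way via product-to-sum and parts.
State is unnormalized: ∫|φ|² dx = 2.7073, and ∫φ*·x³·φ dx = 1.1799, so ⟨x³⟩ = 1.1799 / 2.7073.
⟨x³⟩ = 0.43584.

0.436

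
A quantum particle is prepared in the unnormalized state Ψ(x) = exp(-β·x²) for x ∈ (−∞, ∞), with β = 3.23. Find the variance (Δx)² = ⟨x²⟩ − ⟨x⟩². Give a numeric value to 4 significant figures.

Compute ⟨x⟩ and ⟨x²⟩ separately, then (Δx)² = ⟨x²⟩ − ⟨x⟩².
Gaussian moments: ∫x^(2j)·e^(−2βx²) dx = (2j−1)!!/(4β)^j · √(π/(2β)), odd powers integrate to 0; here √(π/(2β)) = 0.69736.
Normalization: ∫|Ψ|² dx = 0.69736.
⟨x⟩ = 0.0000 and ⟨x²⟩ = 0.077399.
(Δx)² = 0.077399 − (0.0000)² = 0.077399.

0.07740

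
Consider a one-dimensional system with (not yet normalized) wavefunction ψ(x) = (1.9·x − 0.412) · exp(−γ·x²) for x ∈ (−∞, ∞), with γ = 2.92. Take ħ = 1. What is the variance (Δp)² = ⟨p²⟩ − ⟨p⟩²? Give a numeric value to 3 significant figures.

Compute ⟨p⟩ and ⟨p²⟩ separately; (Δp)² = ⟨p²⟩ − ⟨p⟩².
Expand each integrand as polynomial × e^(−2γx²) and use ∫x^(2j)·e^(−2γx²) dx = (2j−1)!!/(4γ)^j · √(π/(2γ)), odd powers → 0; here √(π/(2γ)) = 0.73345. Differentiate with the product rule, d/dx e^(−γx²) = −2γx·e^(−γx²).
Normalization: ∫|ψ|² dx = 0.35119.
⟨p⟩ = 0.0000 and ⟨p²⟩ = 6.6897.
(Δp)² = 6.6897 − (0.0000)² = 6.6897.

6.69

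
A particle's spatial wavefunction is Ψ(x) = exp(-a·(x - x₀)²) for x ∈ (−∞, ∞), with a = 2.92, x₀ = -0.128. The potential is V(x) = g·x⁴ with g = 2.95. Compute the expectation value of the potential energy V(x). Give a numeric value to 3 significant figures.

⟨V⟩ = ∫ V(x)·|Ψ|² dx / ∫|Ψ|² dx.
Gaussian moments (u = x − x₀): ∫u^(2j)·e^(−2au²) du = (2j−1)!!/(4a)^j · √(π/(2a)), odd powers integrate to 0; here √(π/(2a)) = 0.73345.
State is unnormalized: ∫|Ψ|² dx = 0.73345, and ∫Ψ*·V(x)·Ψ dx = 0.066371, so ⟨V⟩ = 0.066371 / 0.73345.
⟨V⟩ = 0.090492.

0.0905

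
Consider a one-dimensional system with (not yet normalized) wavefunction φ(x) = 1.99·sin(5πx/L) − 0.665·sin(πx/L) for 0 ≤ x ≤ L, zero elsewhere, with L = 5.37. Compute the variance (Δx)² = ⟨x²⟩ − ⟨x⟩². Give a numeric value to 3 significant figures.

Compute ⟨x⟩ and ⟨x²⟩ separately, then (Δx)² = ⟨x²⟩ − ⟨x⟩².
On 0 ≤ x ≤ L (j ≠ l): ∫sin²(jπx/L) dx = L/2, ∫sin(jπx/L)·sin(lπx/L) dx = 0; diagonal moments ∫x·sin²(jπx/L) dx = L²/4, ∫x²·sin²(jπx/L) dx = L³·(1/6 − 1/(4j²π²)); cross terms ∫x·sin(jπx/L)·sin(lπx/L) dx = 0 for j + l even and −4jlL²/(π²(j² − l²)²) for j + l odd, ∫x²·sin(jπx/L)·sin(lπx/L) dx = (−1)^(j+l)·4jlL³/(π²(j² − l²)²); higher powers the same way via product-to-sum and parts.
Normalization: ∫|φ|² dx = 11.820.
⟨x⟩ = 2.6850 and ⟨x²⟩ = 9.2910.
(Δx)² = 9.2910 − (2.6850)² = 2.0818.

2.08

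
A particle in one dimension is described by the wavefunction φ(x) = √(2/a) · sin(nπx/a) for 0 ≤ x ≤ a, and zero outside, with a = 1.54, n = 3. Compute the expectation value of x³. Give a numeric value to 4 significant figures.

⟨x³⟩ = ∫ x³·|φ|² dx (integrals over the domain).
With sin²θ = (1 − cos2θ)/2 on 0 ≤ x ≤ a: ∫sin²(nπx/a) dx = a/2, ∫x·sin²(nπx/a) dx = a²/4, ∫x²·sin²(nπx/a) dx = a³·(1/6 − 1/(4n²π²)); higher powers xᵏ the same way, integrating xᵏ·cos(2nπx/a) by parts.
⟨x³⟩ = 0.88223.

0.8822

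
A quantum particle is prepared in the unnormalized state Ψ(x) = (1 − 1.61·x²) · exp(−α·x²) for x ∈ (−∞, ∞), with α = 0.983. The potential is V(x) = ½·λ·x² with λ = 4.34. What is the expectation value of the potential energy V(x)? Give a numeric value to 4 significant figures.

⟨V⟩ = ∫ V(x)·|Ψ|² dx / ∫|Ψ|² dx.
Expand each integrand as polynomial × e^(−2αx²) and use ∫x^(2j)·e^(−2αx²) dx = (2j−1)!!/(4α)^j · √(π/(2α)), odd powers → 0; here √(π/(2α)) = 1.2641.
State is unnormalized: ∫|Ψ|² dx = 0.86471, and ∫Ψ*·V(x)·Ψ dx = 0.73817, so ⟨V⟩ = 0.73817 / 0.86471.
⟨V⟩ = 0.85366.

0.8537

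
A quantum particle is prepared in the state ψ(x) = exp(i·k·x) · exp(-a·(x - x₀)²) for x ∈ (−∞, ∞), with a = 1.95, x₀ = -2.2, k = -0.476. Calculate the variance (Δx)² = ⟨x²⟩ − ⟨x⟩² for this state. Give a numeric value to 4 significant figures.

Compute ⟨x⟩ and ⟨x²⟩ separately, then (Δx)² = ⟨x²⟩ − ⟨x⟩².
Gaussian moments (u = x − x₀): ∫u^(2j)·e^(−2au²) du = (2j−1)!!/(4a)^j · √(π/(2a)), odd powers integrate to 0; here √(π/(2a)) = 0.89752.
Normalization: ∫|ψ|² dx = 0.89752.
⟨x⟩ = -2.2000 and ⟨x²⟩ = 4.9682.
(Δx)² = 4.9682 − (-2.2000)² = 0.12821.

0.1282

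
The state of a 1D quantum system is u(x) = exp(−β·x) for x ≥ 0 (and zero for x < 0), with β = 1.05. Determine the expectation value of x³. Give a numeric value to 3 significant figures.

0.648

⟨x³⟩ = ∫ x³·|u|² dx / ∫|u|² dx (integrals over the domain).
Every integrand reduces to terms xʲ·e^(−2βx) on [0, ∞); use ∫₀^∞ xʲ·e^(−2βx) dx = j!/(2β)^(j+1).
State is unnormalized: ∫|u|² dx = 0.47619, and ∫u*·x³·u dx = 0.30851, so ⟨x³⟩ = 0.30851 / 0.47619.
⟨x³⟩ = 0.64788.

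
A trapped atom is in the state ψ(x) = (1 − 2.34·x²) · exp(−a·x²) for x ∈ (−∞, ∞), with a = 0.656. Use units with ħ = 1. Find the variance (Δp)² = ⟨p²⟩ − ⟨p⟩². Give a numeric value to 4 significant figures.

3.419

Compute ⟨p⟩ and ⟨p²⟩ separately; (Δp)² = ⟨p²⟩ − ⟨p⟩².
Expand each integrand as polynomial × e^(−2ax²) and use ∫x^(2j)·e^(−2ax²) dx = (2j−1)!!/(4a)^j · √(π/(2a)), odd powers → 0; here √(π/(2a)) = 1.5474. Differentiate with the product rule, d/dx e^(−ax²) = −2ax·e^(−ax²).
Normalization: ∫|ψ|² dx = 2.4793.
⟨p⟩ = 0.0000 and ⟨p²⟩ = 3.4189.
(Δp)² = 3.4189 − (0.0000)² = 3.4189.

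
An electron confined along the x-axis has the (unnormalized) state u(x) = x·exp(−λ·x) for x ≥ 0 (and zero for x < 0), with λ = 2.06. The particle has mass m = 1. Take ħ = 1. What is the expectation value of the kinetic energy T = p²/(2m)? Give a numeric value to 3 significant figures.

T = −(ħ²/2m) d²/dx², so ⟨T⟩ = −(ħ²/2m) ∫ u*·u'' dx / ∫|u|² dx; with m = 1.
Differentiate x·exp(−λ·x) with the product rule; every integrand then reduces to terms xʲ·e^(−2λx) on [0, ∞), with ∫₀^∞ xʲ·e^(−2λx) dx = j!/(2λ)^(j+1).
State is unnormalized: ∫|u|² dx = 0.028598, and ∫u*·(−ħ²/2m · u'') dx = 0.060680, so ⟨T⟩ = 0.060680 / 0.028598.
⟨T⟩ = 2.1218.

2.12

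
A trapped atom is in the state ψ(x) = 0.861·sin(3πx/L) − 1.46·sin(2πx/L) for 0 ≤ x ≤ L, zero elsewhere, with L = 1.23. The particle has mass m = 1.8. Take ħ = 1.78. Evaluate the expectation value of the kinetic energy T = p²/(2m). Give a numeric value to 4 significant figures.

30.37

T = −(ħ²/2m) d²/dx², so ⟨T⟩ = −(ħ²/2m) ∫ ψ*·ψ'' dx / ∫|ψ|² dx; with m = 1.8.
d²/dx² sin(jπx/L) = −(jπ/L)²·sin(jπx/L); on 0 ≤ x ≤ L, ∫sin²(jπx/L) dx = L/2 and ∫sin(jπx/L)·sin(lπx/L) dx = 0 for j ≠ l, so only diagonal terms survive in ∫|ψ|² and ∫ψ·ψ″; ∫ψ·ψ′ dx = [ψ²/2] between the walls = 0.
State is unnormalized: ∫|ψ|² dx = 1.7668, and ∫ψ*·(−ħ²/2m · ψ'') dx = 53.666, so ⟨T⟩ = 53.666 / 1.7668.
⟨T⟩ = 30.374.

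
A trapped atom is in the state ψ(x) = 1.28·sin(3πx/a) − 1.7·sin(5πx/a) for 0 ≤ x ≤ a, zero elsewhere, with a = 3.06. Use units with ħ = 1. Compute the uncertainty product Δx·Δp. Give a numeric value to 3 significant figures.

2.55

Δx = √(⟨x²⟩−⟨x⟩²), Δp = √(⟨p²⟩−⟨p⟩²).
On 0 ≤ x ≤ a (j ≠ l): ∫sin²(jπx/a) dx = a/2, ∫sin(jπx/a)·sin(lπx/a) dx = 0; diagonal moments ∫x·sin²(jπx/a) dx = a²/4, ∫x²·sin²(jπx/a) dx = a³·(1/6 − 1/(4j²π²)); cross terms ∫x·sin(jπx/a)·sin(lπx/a) dx = 0 for j + l even and −4jla²/(π²(j² − l²)²) for j + l odd, ∫x²·sin(jπx/a)·sin(lπx/a) dx = (−1)^(j+l)·4jla³/(π²(j² − l²)²); higher powers the same way via product-to-sum and parts. d²/dx² sin(jπx/a) = −(jπ/a)²·sin(jπx/a); on 0 ≤ x ≤ a, ∫sin²(jπx/a) dx = a/2 and ∫sin(jπx/a)·sin(lπx/a) dx = 0 for j ≠ l, so only diagonal terms survive in ∫|ψ|² and ∫ψ·ψ″; ∫ψ·ψ′ dx = [ψ²/2] between the walls = 0.
Normalization: ∫|ψ|² dx = 6.9285.
⟨x⟩ = 1.5300, ⟨x²⟩ = 2.6626 ⇒ Δx = 0.56721.
⟨p⟩ = 0.0000, ⟨p²⟩ = 20.249 ⇒ Δp = 4.4999.
Δx·Δp = 2.5524.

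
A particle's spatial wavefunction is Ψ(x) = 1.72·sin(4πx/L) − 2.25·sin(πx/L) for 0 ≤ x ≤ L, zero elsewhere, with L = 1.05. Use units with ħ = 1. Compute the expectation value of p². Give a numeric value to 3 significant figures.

p² Ψ = −ħ² d²Ψ/dx²; ⟨p²⟩ = −ħ² ∫ Ψ*·Ψ'' dx / ∫|Ψ|² dx.
d²/dx² sin(jπx/L) = −(jπ/L)²·sin(jπx/L); on 0 ≤ x ≤ L, ∫sin²(jπx/L) dx = L/2 and ∫sin(jπx/L)·sin(lπx/L) dx = 0 for j ≠ l, so only diagonal terms survive in ∫|Ψ|² and ∫Ψ·Ψ″; ∫Ψ·Ψ′ dx = [Ψ²/2] between the walls = 0.
State is unnormalized: ∫|Ψ|² dx = 4.2110, and ∫Ψ*·(−ħ² Ψ'') dx = 246.26, so ⟨p²⟩ = 246.26 / 4.2110.
⟨p²⟩ = 58.479.

58.5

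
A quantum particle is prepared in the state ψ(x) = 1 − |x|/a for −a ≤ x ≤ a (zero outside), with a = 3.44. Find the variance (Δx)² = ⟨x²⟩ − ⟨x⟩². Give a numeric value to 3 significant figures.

1.18

Compute ⟨x⟩ and ⟨x²⟩ separately, then (Δx)² = ⟨x²⟩ − ⟨x⟩².
ψ is even, so ∫ over [−a, a] = 2∫₀ᵃ with ψ = 1 − x/a there: ∫₀ᵃ (1 − x/a)² dx = a/3, ∫₀ᵃ x²(1 − x/a)² dx = a³/30, ∫₀ᵃ x⁴(1 − x/a)² dx = a⁵/105.
Normalization: ∫|ψ|² dx = 2.2933.
⟨x⟩ = 0.0000 and ⟨x²⟩ = 1.1834.
(Δx)² = 1.1834 − (0.0000)² = 1.1834.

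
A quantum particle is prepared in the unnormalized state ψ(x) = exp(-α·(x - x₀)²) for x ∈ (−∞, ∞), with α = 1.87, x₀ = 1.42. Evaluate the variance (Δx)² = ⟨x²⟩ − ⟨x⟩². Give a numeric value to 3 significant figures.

0.134

Compute ⟨x⟩ and ⟨x²⟩ separately, then (Δx)² = ⟨x²⟩ − ⟨x⟩².
Gaussian moments (u = x − x₀): ∫u^(2j)·e^(−2αu²) du = (2j−1)!!/(4α)^j · √(π/(2α)), odd powers integrate to 0; here √(π/(2α)) = 0.91651.
Normalization: ∫|ψ|² dx = 0.91651.
⟨x⟩ = 1.4200 and ⟨x²⟩ = 2.1501.
(Δx)² = 2.1501 − (1.4200)² = 0.13369.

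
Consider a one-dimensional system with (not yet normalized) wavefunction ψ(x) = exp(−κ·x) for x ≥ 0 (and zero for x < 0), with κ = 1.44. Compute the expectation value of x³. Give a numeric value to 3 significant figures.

0.251

⟨x³⟩ = ∫ x³·|ψ|² dx / ∫|ψ|² dx (integrals over the domain).
Every integrand reduces to terms xʲ·e^(−2κx) on [0, ∞); use ∫₀^∞ xʲ·e^(−2κx) dx = j!/(2κ)^(j+1).
State is unnormalized: ∫|ψ|² dx = 0.34722, and ∫ψ*·x³·ψ dx = 0.087213, so ⟨x³⟩ = 0.087213 / 0.34722.
⟨x³⟩ = 0.25117.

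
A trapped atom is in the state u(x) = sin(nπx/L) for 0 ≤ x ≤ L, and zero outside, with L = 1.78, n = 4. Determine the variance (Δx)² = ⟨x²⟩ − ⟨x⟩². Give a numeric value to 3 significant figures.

Compute ⟨x⟩ and ⟨x²⟩ separately, then (Δx)² = ⟨x²⟩ − ⟨x⟩².
With sin²θ = (1 − cos2θ)/2 on 0 ≤ x ≤ L: ∫sin²(nπx/L) dx = L/2, ∫x·sin²(nπx/L) dx = L²/4, ∫x²·sin²(nπx/L) dx = L³·(1/6 − 1/(4n²π²)); higher powers xᵏ the same way, integrating xᵏ·cos(2nπx/L) by parts.
Normalization: ∫|u|² dx = 0.89000.
⟨x⟩ = 0.89000 and ⟨x²⟩ = 1.0461.
(Δx)² = 1.0461 − (0.89000)² = 0.25400.

0.254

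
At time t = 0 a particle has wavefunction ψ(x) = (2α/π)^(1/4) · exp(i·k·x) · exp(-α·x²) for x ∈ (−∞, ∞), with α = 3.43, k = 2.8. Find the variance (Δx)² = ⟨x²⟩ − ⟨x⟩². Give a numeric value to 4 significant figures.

Compute ⟨x⟩ and ⟨x²⟩ separately, then (Δx)² = ⟨x²⟩ − ⟨x⟩².
Gaussian moments: ∫x^(2j)·e^(−2αx²) dx = (2j−1)!!/(4α)^j · √(π/(2α)), odd powers integrate to 0; here √(π/(2α)) = 0.67673.
⟨x⟩ = 0.0000 and ⟨x²⟩ = 0.072886.
(Δx)² = 0.072886 − (0.0000)² = 0.072886.

0.07289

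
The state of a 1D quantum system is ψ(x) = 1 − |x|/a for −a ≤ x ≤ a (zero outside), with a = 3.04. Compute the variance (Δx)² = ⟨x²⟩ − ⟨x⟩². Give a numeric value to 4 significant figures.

Compute ⟨x⟩ and ⟨x²⟩ separately, then (Δx)² = ⟨x²⟩ − ⟨x⟩².
ψ is even, so ∫ over [−a, a] = 2∫₀ᵃ with ψ = 1 − x/a there: ∫₀ᵃ (1 − x/a)² dx = a/3, ∫₀ᵃ x²(1 − x/a)² dx = a³/30, ∫₀ᵃ x⁴(1 − x/a)² dx = a⁵/105.
Normalization: ∫|ψ|² dx = 2.0267.
⟨x⟩ = 0.0000 and ⟨x²⟩ = 0.92416.
(Δx)² = 0.92416 − (0.0000)² = 0.92416.

0.9242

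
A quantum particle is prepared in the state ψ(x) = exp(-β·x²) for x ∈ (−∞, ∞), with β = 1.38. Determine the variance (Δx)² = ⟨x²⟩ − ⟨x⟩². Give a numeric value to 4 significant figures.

Compute ⟨x⟩ and ⟨x²⟩ separately, then (Δx)² = ⟨x²⟩ − ⟨x⟩².
Gaussian moments: ∫x^(2j)·e^(−2βx²) dx = (2j−1)!!/(4β)^j · √(π/(2β)), odd powers integrate to 0; here √(π/(2β)) = 1.0669.
Normalization: ∫|ψ|² dx = 1.0669.
⟨x⟩ = 0.0000 and ⟨x²⟩ = 0.18116.
(Δx)² = 0.18116 − (0.0000)² = 0.18116.

0.1812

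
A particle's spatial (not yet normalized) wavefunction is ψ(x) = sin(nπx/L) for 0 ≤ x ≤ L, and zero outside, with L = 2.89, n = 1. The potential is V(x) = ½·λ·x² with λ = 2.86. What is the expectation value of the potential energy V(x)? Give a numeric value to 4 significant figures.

⟨V⟩ = ∫ V(x)·|ψ|² dx / ∫|ψ|² dx.
With sin²θ = (1 − cos2θ)/2 on 0 ≤ x ≤ L: ∫sin²(nπx/L) dx = L/2, ∫x·sin²(nπx/L) dx = L²/4, ∫x²·sin²(nπx/L) dx = L³·(1/6 − 1/(4n²π²)); higher powers xᵏ the same way, integrating xᵏ·cos(2nπx/L) by parts.
State is unnormalized: ∫|ψ|² dx = 1.4450, and ∫ψ*·V(x)·ψ dx = 4.8785, so ⟨V⟩ = 4.8785 / 1.4450.
⟨V⟩ = 3.3761.

3.376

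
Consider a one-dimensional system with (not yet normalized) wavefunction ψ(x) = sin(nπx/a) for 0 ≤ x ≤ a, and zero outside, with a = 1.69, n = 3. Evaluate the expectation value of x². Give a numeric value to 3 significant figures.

0.936

⟨x²⟩ = ∫ x²·|ψ|² dx / ∫|ψ|² dx (integrals over the domain).
With sin²θ = (1 − cos2θ)/2 on 0 ≤ x ≤ a: ∫sin²(nπx/a) dx = a/2, ∫x·sin²(nπx/a) dx = a²/4, ∫x²·sin²(nπx/a) dx = a³·(1/6 − 1/(4n²π²)); higher powers xᵏ the same way, integrating xᵏ·cos(2nπx/a) by parts.
State is unnormalized: ∫|ψ|² dx = 0.84500, and ∫ψ*·x²·ψ dx = 0.79088, so ⟨x²⟩ = 0.79088 / 0.84500.
⟨x²⟩ = 0.93596.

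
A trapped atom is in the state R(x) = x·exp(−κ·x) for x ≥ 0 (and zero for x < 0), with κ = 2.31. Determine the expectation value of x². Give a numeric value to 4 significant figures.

⟨x²⟩ = ∫ x²·|R|² dx / ∫|R|² dx (integrals over the domain).
Every integrand reduces to terms xʲ·e^(−2κx) on [0, ∞); use ∫₀^∞ xʲ·e^(−2κx) dx = j!/(2κ)^(j+1).
State is unnormalized: ∫|R|² dx = 0.020282, and ∫R*·x²·R dx = 0.011403, so ⟨x²⟩ = 0.011403 / 0.020282.
⟨x²⟩ = 0.56221.

0.5622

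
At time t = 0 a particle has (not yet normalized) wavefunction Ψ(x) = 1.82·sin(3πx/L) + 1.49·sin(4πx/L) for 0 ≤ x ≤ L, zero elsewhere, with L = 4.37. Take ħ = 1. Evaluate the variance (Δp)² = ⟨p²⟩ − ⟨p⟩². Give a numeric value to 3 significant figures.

6.10

Compute ⟨p⟩ and ⟨p²⟩ separately; (Δp)² = ⟨p²⟩ − ⟨p⟩².
d²/dx² sin(jπx/L) = −(jπ/L)²·sin(jπx/L); on 0 ≤ x ≤ L, ∫sin²(jπx/L) dx = L/2 and ∫sin(jπx/L)·sin(lπx/L) dx = 0 for j ≠ l, so only diagonal terms survive in ∫|Ψ|² and ∫Ψ·Ψ″; ∫Ψ·Ψ′ dx = [Ψ²/2] between the walls = 0.
Normalization: ∫|Ψ|² dx = 12.089.
⟨p⟩ = 0.0000 and ⟨p²⟩ = 6.1031.
(Δp)² = 6.1031 − (0.0000)² = 6.1031.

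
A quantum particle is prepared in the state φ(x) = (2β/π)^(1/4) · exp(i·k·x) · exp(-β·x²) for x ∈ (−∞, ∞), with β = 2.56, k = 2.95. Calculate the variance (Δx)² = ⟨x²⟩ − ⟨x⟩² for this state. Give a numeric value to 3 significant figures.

Compute ⟨x⟩ and ⟨x²⟩ separately, then (Δx)² = ⟨x²⟩ − ⟨x⟩².
Gaussian moments: ∫x^(2j)·e^(−2βx²) dx = (2j−1)!!/(4β)^j · √(π/(2β)), odd powers integrate to 0; here √(π/(2β)) = 0.78332.
⟨x⟩ = 0.0000 and ⟨x²⟩ = 0.097656.
(Δx)² = 0.097656 − (0.0000)² = 0.097656.

0.0977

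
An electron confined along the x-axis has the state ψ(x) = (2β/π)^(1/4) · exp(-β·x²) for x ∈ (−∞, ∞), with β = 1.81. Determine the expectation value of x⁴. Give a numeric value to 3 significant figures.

⟨x⁴⟩ = ∫ x⁴·|ψ|² dx (integrals over the domain).
Gaussian moments: ∫x^(2j)·e^(−2βx²) dx = (2j−1)!!/(4β)^j · √(π/(2β)), odd powers integrate to 0; here √(π/(2β)) = 0.93158.
⟨x⁴⟩ = 0.057233.

0.0572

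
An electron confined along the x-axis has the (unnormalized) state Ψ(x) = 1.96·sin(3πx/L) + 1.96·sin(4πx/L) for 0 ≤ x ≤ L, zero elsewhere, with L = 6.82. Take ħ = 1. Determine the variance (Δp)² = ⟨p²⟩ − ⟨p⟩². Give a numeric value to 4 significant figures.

2.652

Compute ⟨p⟩ and ⟨p²⟩ separately; (Δp)² = ⟨p²⟩ − ⟨p⟩².
d²/dx² sin(jπx/L) = −(jπ/L)²·sin(jπx/L); on 0 ≤ x ≤ L, ∫sin²(jπx/L) dx = L/2 and ∫sin(jπx/L)·sin(lπx/L) dx = 0 for j ≠ l, so only diagonal terms survive in ∫|Ψ|² and ∫Ψ·Ψ″; ∫Ψ·Ψ′ dx = [Ψ²/2] between the walls = 0.
Normalization: ∫|Ψ|² dx = 26.200.
⟨p⟩ = 0.0000 and ⟨p²⟩ = 2.6524.
(Δp)² = 2.6524 − (0.0000)² = 2.6524.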